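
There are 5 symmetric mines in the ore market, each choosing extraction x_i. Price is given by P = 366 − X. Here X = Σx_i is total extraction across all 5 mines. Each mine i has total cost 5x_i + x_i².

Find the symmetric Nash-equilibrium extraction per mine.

45.125

A representative mine's profit is π_i = x_i(366 − X) − 5x_i − x_i², with X = x_i + Σ_{j≠i} x_j.
First-order condition: 361 − 4x_i − Σ_{j≠i} x_j = 0.
In a symmetric equilibrium every mine chooses the same x, so Σ_{j≠i} x_j = 4x. The condition becomes 361 − 8x = 0, giving x = 361/8 = 45.125.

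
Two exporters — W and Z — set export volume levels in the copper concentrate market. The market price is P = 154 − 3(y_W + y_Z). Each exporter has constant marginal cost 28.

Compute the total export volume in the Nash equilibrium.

28

Exporter W's profit: π = y_W(154 − 3(y_W + y_Z)) − 28y_W.
∂π/∂y_W = 126 − 6y_W − 3y_Z = 0, so y_W = 21 − 0.5y_Z.
Setting y_W = y_Z in the reaction function: y_W = 21 − 0.5y_W, so y_W = 21 / 1.5 = 14.
Total export volume: 14 + 14 = 28.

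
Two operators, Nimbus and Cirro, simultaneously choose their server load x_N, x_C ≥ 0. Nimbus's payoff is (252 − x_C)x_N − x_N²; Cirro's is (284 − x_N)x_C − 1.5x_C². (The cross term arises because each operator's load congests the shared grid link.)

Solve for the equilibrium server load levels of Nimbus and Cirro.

94.4, 63.2

Expanding Nimbus's payoff: 252x_N − x_Cx_N − x_N².
∂π/∂x_N = 252 − x_C − 2x_N = 0, so x_N = 126 − 0.5x_C.
Likewise for Cirro: x_C = 284/3 − (1/3)x_N.
Plugging x_C into Nimbus's best response: x_N = 126 − 0.5(284/3 − (1/3)x_N) ⇒ (5/6)x_N = 236/3, so x_N = 94.4.
Then x_C = 284/3 − (1/3)·94.4 = 63.2.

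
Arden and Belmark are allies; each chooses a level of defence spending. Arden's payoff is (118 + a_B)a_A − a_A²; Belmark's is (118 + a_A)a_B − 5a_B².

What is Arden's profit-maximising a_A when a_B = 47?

Expanding Arden's payoff: 118a_A + a_Ba_A − a_A².
∂π/∂a_A = 118 + a_B − 2a_A = 0, so a_A = 59 + 0.5a_B.
At a_B = 47: a_A = 59 + 0.5·47 = 82.5.

82.5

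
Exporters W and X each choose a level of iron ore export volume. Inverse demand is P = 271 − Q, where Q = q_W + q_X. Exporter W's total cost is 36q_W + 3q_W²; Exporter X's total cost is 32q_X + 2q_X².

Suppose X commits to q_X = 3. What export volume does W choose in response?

Exporter W's profit: π = q_W(271 − (q_W + q_X)) − 36q_W − 3q_W².
∂π/∂q_W = 235 − 8q_W − q_X = 0, so q_W = 29.375 − 0.125q_X.
At q_X = 3: q_W = 29.375 − 0.125·3 = 29.

29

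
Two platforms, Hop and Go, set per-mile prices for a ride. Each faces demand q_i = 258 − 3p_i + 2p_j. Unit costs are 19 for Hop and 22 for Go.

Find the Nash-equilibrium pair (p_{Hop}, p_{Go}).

Hop's profit: π = (p_{Hop} − 19)(258 − 3p_{Hop} + 2p_{Go}).
∂π/∂p_{Hop} = 315 − 6p_{Hop} + 2p_{Go} = 0 ⇒ p_{Hop} = 52.5 + (1/3)p_{Go}.
Similarly p_{Go} = 54 + (1/3)p_{Hop}.
Solving the two reaction functions simultaneously: (1 − (1/3)(1/3))p_{Hop} = 52.5 + (1/3)·54, so (8/9)p_{Hop} = 70.5 and p_{Hop} = 79.3125.
Then p_{Go} = 54 + (1/3)·79.3125 = 80.4375.

79.3125, 80.4375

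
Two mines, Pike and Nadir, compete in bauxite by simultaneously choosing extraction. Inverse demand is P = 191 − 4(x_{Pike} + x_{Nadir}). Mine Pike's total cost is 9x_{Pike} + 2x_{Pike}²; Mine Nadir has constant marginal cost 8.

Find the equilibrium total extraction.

Mine Pike's profit: π = x_{Pike}(191 − 4(x_{Pike} + x_{Nadir})) − 9x_{Pike} − 2x_{Pike}².
∂π/∂x_{Pike} = 182 − 12x_{Pike} − 4x_{Nadir} = 0, so x_{Pike} = 91/6 − (1/3)x_{Nadir}.
For Nadir: ∂π/∂x_{Nadir} = 183 − 8x_{Nadir} − 4x_{Pike} = 0 ⇒ x_{Nadir} = 22.875 − 0.5x_{Pike}.
Solving the two reaction functions simultaneously: (1 − (−1/3)(−0.5))x_{Pike} = 91/6 − (1/3)·22.875, so (5/6)x_{Pike} = 181/24 and x_{Pike} = 9.05.
Then x_{Nadir} = 22.875 − 0.5·9.05 = 18.35.
Total extraction: 9.05 + 18.35 = 27.4.

27.4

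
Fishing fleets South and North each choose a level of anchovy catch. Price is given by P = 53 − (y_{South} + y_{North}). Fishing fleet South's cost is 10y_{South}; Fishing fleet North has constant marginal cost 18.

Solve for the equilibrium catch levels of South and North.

17, 9

Fishing fleet South's profit: π = y_{South}(53 − (y_{South} + y_{North})) − 10y_{South}.
∂π/∂y_{South} = 43 − 2y_{South} − y_{North} = 0, so y_{South} = 21.5 − 0.5y_{North}.
By the same steps for North: y_{North} = 17.5 − 0.5y_{South}.
Substituting the second reaction function into the first: y_{South} = 21.5 − 0.5(17.5 − 0.5y_{South}), which gives 0.75y_{South} = 12.75 ⇒ y_{South} = 17.
Then y_{North} = 17.5 − 0.5·17 = 9.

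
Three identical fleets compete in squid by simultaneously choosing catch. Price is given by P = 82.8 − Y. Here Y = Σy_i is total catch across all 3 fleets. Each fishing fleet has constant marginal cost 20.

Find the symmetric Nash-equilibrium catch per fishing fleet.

15.7

A representative fishing fleet's profit is π_i = y_i(82.8 − Y) − 20y_i, with Y = y_i + Σ_{j≠i} y_j.
First-order condition: 62.8 − 2y_i − Σ_{j≠i} y_j = 0.
In a symmetric equilibrium every fishing fleet chooses the same y, so Σ_{j≠i} y_j = 2y. The condition becomes 62.8 − 4y = 0, giving y = 62.8/4 = 15.7.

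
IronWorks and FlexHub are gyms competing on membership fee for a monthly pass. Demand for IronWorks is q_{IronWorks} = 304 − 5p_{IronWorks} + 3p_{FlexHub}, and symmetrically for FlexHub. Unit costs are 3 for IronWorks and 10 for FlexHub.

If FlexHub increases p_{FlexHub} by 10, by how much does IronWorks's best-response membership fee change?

3

IronWorks's profit: π = (p_{IronWorks} − 3)(304 − 5p_{IronWorks} + 3p_{FlexHub}).
∂π/∂p_{IronWorks} = 319 − 10p_{IronWorks} + 3p_{FlexHub} = 0 ⇒ p_{IronWorks} = 31.9 + 0.3p_{FlexHub}.
The reaction-function slope is 0.3, so a 10-unit rise in p_{FlexHub} moves p_{IronWorks} by 0.3 × 10 = 3. IronWorks's best response rises — the actions are strategic complements.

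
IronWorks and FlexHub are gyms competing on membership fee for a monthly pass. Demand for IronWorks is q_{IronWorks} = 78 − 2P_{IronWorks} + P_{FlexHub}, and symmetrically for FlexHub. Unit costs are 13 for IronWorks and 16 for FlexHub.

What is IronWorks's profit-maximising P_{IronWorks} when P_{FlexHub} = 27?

IronWorks's profit: π = (P_{IronWorks} − 13)(78 − 2P_{IronWorks} + P_{FlexHub}).
∂π/∂P_{IronWorks} = 104 − 4P_{IronWorks} + P_{FlexHub} = 0 ⇒ P_{IronWorks} = 26 + 0.25P_{FlexHub}.
At P_{FlexHub} = 27: P_{IronWorks} = 26 + 0.25·27 = 32.75.

32.75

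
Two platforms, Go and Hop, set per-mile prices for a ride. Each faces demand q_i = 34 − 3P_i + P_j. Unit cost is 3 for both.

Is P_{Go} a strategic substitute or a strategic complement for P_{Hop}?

Go's profit: π = (P_{Go} − 3)(34 − 3P_{Go} + P_{Hop}).
∂π/∂P_{Go} = 43 − 6P_{Go} + P_{Hop} = 0 ⇒ P_{Go} = 43/6 + (1/6)P_{Hop}.
The best-response slope dP_{Go}/dP_{Hop} = 1/6 > 0: the reaction function is upward-sloping, so the choices are strategic complements.

strategic complements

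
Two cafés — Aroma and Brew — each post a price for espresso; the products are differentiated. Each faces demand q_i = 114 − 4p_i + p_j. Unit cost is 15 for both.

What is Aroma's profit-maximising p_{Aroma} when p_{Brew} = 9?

22.875

Aroma's profit: π = (p_{Aroma} − 15)(114 − 4p_{Aroma} + p_{Brew}).
∂π/∂p_{Aroma} = 174 − 8p_{Aroma} + p_{Brew} = 0 ⇒ p_{Aroma} = 21.75 + 0.125p_{Brew}.
At p_{Brew} = 9: p_{Aroma} = 21.75 + 0.125·9 = 22.875.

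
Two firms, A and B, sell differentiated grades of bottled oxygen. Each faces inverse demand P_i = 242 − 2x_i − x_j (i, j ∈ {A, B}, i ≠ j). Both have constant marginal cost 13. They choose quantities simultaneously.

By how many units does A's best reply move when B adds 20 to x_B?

-5

Firm A's profit: π = x_A(242 − 2x_A − x_B) − 13x_A.
∂π/∂x_A = 229 − 4x_A − x_B = 0 ⇒ x_A = 57.25 − 0.25x_B.
The reaction-function slope is −0.25, so a 20-unit rise in x_B moves x_A by −0.25 × 20 = −5. A's best response falls — the actions are strategic substitutes.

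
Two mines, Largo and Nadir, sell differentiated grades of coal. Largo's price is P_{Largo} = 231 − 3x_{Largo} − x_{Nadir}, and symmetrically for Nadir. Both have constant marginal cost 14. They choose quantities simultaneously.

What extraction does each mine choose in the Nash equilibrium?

Mine Largo's profit: π = x_{Largo}(231 − 3x_{Largo} − x_{Nadir}) − 14x_{Largo}.
∂π/∂x_{Largo} = 217 − 6x_{Largo} − x_{Nadir} = 0 ⇒ x_{Largo} = 217/6 − (1/6)x_{Nadir}.
Setting x_{Largo} = x_{Nadir} in the reaction function: x_{Largo} = 217/6 − (1/6)x_{Largo}, so x_{Largo} = (217/6) / (7/6) = 31.

31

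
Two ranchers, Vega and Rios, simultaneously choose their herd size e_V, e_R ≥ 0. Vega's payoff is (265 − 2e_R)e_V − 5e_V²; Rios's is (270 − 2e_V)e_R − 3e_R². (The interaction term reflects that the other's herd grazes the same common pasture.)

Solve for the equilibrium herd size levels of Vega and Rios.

18.75, 38.75

Expanding Vega's payoff: 265e_V − 2e_Re_V − 5e_V².
∂π/∂e_V = 265 − 2e_R − 10e_V = 0, so e_V = 26.5 − 0.2e_R.
Likewise for Rios: e_R = 45 − (1/3)e_V.
Substituting the second reaction function into the first: e_V = 26.5 − 0.2(45 − (1/3)e_V), which gives (14/15)e_V = 17.5 ⇒ e_V = 18.75.
Then e_R = 45 − (1/3)·18.75 = 38.75.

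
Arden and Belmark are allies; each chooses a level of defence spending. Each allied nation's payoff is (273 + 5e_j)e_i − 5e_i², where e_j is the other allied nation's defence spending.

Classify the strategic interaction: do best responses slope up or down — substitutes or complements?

strategic complements

Arden's payoff is (273 + 5e_B)e_A − 5e_A².
∂π/∂e_A = 273 + 5e_B − 10e_A = 0, so e_A = 27.3 + 0.5e_B.
The best-response slope de_A/de_B = 0.5 > 0: the reaction function is upward-sloping, so the choices are strategic complements.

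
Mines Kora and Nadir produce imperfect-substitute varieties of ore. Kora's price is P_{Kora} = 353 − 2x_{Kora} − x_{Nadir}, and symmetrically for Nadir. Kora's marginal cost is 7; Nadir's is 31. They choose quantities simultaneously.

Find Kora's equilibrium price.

148.6

Mine Kora's profit: π = x_{Kora}(353 − 2x_{Kora} − x_{Nadir}) − 7x_{Kora}.
∂π/∂x_{Kora} = 346 − 4x_{Kora} − x_{Nadir} = 0 ⇒ x_{Kora} = 86.5 − 0.25x_{Nadir}.
Similarly x_{Nadir} = 80.5 − 0.25x_{Kora}.
Plugging x_{Nadir} into Kora's best response: x_{Kora} = 86.5 − 0.25(80.5 − 0.25x_{Kora}) ⇒ 0.9375x_{Kora} = 66.375, so x_{Kora} = 70.8.
Then x_{Nadir} = 80.5 − 0.25·70.8 = 62.8.
P_{Kora} = 353 − 2·70.8 − 62.8 = 148.6.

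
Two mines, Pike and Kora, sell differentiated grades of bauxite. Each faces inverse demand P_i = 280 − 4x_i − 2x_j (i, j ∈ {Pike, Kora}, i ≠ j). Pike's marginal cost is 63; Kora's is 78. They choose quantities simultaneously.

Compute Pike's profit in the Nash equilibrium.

Mine Pike's profit: π = x_{Pike}(280 − 4x_{Pike} − 2x_{Kora}) − 63x_{Pike}.
∂π/∂x_{Pike} = 217 − 8x_{Pike} − 2x_{Kora} = 0 ⇒ x_{Pike} = 27.125 − 0.25x_{Kora}.
Similarly x_{Kora} = 25.25 − 0.25x_{Pike}.
Substituting the second reaction function into the first: x_{Pike} = 27.125 − 0.25(25.25 − 0.25x_{Pike}), which gives 0.9375x_{Pike} = 20.8125 ⇒ x_{Pike} = 22.2.
Then x_{Kora} = 25.25 − 0.25·22.2 = 19.7.
P_{Pike} = 280 − 4·22.2 − 2·19.7 = 151.8.
Profit = (151.8 − 63)·22.2 = 1971.36.

1971.36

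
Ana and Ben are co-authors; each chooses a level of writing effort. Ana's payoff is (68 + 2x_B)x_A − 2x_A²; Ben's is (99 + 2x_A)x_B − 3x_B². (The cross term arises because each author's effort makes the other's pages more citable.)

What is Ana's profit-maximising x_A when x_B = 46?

40

Expanding Ana's payoff: 68x_A + 2x_Bx_A − 2x_A².
∂π/∂x_A = 68 + 2x_B − 4x_A = 0, so x_A = 17 + 0.5x_B.
At x_B = 46: x_A = 17 + 0.5·46 = 40.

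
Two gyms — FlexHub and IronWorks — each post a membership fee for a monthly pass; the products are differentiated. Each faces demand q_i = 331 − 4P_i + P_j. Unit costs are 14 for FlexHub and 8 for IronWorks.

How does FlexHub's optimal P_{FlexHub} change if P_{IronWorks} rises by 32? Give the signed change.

FlexHub's profit: π = (P_{FlexHub} − 14)(331 − 4P_{FlexHub} + P_{IronWorks}).
∂π/∂P_{FlexHub} = 387 − 8P_{FlexHub} + P_{IronWorks} = 0 ⇒ P_{FlexHub} = 48.375 + 0.125P_{IronWorks}.
The reaction-function slope is 0.125, so a 32-unit rise in P_{IronWorks} moves P_{FlexHub} by 0.125 × 32 = 4. FlexHub's best response rises — the actions are strategic complements.

4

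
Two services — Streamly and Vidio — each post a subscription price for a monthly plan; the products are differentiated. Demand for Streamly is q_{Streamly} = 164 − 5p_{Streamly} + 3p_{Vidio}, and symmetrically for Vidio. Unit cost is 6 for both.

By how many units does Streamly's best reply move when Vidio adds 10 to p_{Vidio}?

3

Streamly's profit: π = (p_{Streamly} − 6)(164 − 5p_{Streamly} + 3p_{Vidio}).
∂π/∂p_{Streamly} = 194 − 10p_{Streamly} + 3p_{Vidio} = 0 ⇒ p_{Streamly} = 19.4 + 0.3p_{Vidio}.
The reaction-function slope is 0.3, so a 10-unit rise in p_{Vidio} moves p_{Streamly} by 0.3 × 10 = 3. Streamly's best response rises — the actions are strategic complements.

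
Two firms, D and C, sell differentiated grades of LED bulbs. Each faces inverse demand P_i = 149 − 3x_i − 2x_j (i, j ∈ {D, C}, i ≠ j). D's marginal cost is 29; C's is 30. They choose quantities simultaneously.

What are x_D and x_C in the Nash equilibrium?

Firm D's profit: π = x_D(149 − 3x_D − 2x_C) − 29x_D.
∂π/∂x_D = 120 − 6x_D − 2x_C = 0 ⇒ x_D = 20 − (1/3)x_C.
Similarly x_C = 119/6 − (1/3)x_D.
Plugging x_C into D's best response: x_D = 20 − (1/3)(119/6 − (1/3)x_D) ⇒ (8/9)x_D = 241/18, so x_D = 15.0625.
Then x_C = 119/6 − (1/3)·15.0625 = 14.8125.

15.0625, 14.8125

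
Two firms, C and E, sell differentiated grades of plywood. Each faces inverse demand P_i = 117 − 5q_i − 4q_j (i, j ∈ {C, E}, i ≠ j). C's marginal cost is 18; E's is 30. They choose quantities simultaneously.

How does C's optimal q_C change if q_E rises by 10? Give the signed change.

Firm C's profit: π = q_C(117 − 5q_C − 4q_E) − 18q_C.
∂π/∂q_C = 99 − 10q_C − 4q_E = 0 ⇒ q_C = 9.9 − 0.4q_E.
The reaction-function slope is −0.4, so a 10-unit rise in q_E moves q_C by −0.4 × 10 = −4. C's best response falls — the actions are strategic substitutes.

-4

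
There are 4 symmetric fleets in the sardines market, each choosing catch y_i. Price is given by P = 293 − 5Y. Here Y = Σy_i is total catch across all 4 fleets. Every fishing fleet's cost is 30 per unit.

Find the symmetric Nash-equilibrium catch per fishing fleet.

A representative fishing fleet's profit is π_i = y_i(293 − 5Y) − 30y_i, with Y = y_i + Σ_{j≠i} y_j.
First-order condition: 263 − 10y_i − 5Σ_{j≠i} y_j = 0.
With identical fishing fleets, set every y_j = y: then 263 − 10y − 15y = 0, i.e. y = 263/25 = 10.52.

10.52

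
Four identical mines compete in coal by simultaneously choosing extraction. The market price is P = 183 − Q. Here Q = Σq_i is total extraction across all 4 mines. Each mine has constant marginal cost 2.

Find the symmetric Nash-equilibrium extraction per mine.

A representative mine's profit is π_i = q_i(183 − Q) − 2q_i, with Q = q_i + Σ_{j≠i} q_j.
First-order condition: 181 − 2q_i − Σ_{j≠i} q_j = 0.
With identical mines, set every q_j = q: then 181 − 2q − 3q = 0, i.e. q = 181/5 = 36.2.

36.2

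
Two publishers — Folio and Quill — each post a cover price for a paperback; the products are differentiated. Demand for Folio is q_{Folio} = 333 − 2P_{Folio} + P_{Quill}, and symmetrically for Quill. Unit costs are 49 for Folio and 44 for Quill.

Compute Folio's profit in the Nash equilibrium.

17672

Folio's profit: π = (P_{Folio} − 49)(333 − 2P_{Folio} + P_{Quill}).
∂π/∂P_{Folio} = 431 − 4P_{Folio} + P_{Quill} = 0 ⇒ P_{Folio} = 107.75 + 0.25P_{Quill}.
Similarly P_{Quill} = 105.25 + 0.25P_{Folio}.
Solving the two reaction functions simultaneously: (1 − (0.25)(0.25))P_{Folio} = 107.75 + 0.25·105.25, so 0.9375P_{Folio} = 134.0625 and P_{Folio} = 143.
Then P_{Quill} = 105.25 + 0.25·143 = 141.
q_{Folio} = 333 − 2·143 + 141 = 188.
Profit = (143 − 49)·188 = 17672.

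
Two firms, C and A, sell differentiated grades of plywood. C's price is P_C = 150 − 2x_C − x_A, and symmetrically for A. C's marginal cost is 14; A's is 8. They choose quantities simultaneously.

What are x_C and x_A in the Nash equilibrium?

Firm C's profit: π = x_C(150 − 2x_C − x_A) − 14x_C.
∂π/∂x_C = 136 − 4x_C − x_A = 0 ⇒ x_C = 34 − 0.25x_A.
Similarly x_A = 35.5 − 0.25x_C.
Substituting the second reaction function into the first: x_C = 34 − 0.25(35.5 − 0.25x_C), which gives 0.9375x_C = 25.125 ⇒ x_C = 26.8.
Then x_A = 35.5 − 0.25·26.8 = 28.8.

26.8, 28.8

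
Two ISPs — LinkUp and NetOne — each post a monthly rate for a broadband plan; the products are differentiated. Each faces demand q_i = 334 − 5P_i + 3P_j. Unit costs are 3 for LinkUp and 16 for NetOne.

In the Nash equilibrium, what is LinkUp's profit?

12005

LinkUp's profit: π = (P_{LinkUp} − 3)(334 − 5P_{LinkUp} + 3P_{NetOne}).
∂π/∂P_{LinkUp} = 349 − 10P_{LinkUp} + 3P_{NetOne} = 0 ⇒ P_{LinkUp} = 34.9 + 0.3P_{NetOne}.
Similarly P_{NetOne} = 41.4 + 0.3P_{LinkUp}.
Substituting the second reaction function into the first: P_{LinkUp} = 34.9 + 0.3(41.4 + 0.3P_{LinkUp}), which gives 0.91P_{LinkUp} = 47.32 ⇒ P_{LinkUp} = 52.
Then P_{NetOne} = 41.4 + 0.3·52 = 57.
q_{LinkUp} = 334 − 5·52 + 3·57 = 245.
Profit = (52 − 3)·245 = 12005.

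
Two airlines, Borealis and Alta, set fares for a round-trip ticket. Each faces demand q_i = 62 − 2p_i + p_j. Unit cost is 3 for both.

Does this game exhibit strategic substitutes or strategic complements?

strategic complements

Borealis's profit: π = (p_{Borealis} − 3)(62 − 2p_{Borealis} + p_{Alta}).
∂π/∂p_{Borealis} = 68 − 4p_{Borealis} + p_{Alta} = 0 ⇒ p_{Borealis} = 17 + 0.25p_{Alta}.
The best-response slope dp_{Borealis}/dp_{Alta} = 0.25 > 0: the reaction function is upward-sloping, so the choices are strategic complements.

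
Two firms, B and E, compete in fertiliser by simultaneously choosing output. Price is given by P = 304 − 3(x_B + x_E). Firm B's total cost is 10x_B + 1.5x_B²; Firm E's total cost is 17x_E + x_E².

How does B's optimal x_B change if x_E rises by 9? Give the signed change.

-3

Firm B's profit: π = x_B(304 − 3(x_B + x_E)) − 10x_B − 1.5x_B².
∂π/∂x_B = 294 − 9x_B − 3x_E = 0, so x_B = 98/3 − (1/3)x_E.
The reaction-function slope is −1/3, so a 9-unit rise in x_E moves x_B by −1/3 × 9 = −3. B's best response falls — the actions are strategic substitutes.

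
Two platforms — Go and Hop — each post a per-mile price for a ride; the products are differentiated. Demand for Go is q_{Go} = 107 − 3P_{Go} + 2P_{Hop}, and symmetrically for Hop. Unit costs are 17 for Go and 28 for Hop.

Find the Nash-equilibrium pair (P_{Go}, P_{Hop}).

Go's profit: π = (P_{Go} − 17)(107 − 3P_{Go} + 2P_{Hop}).
∂π/∂P_{Go} = 158 − 6P_{Go} + 2P_{Hop} = 0 ⇒ P_{Go} = 79/3 + (1/3)P_{Hop}.
Similarly P_{Hop} = 191/6 + (1/3)P_{Go}.
Solving the two reaction functions simultaneously: (1 − (1/3)(1/3))P_{Go} = 79/3 + (1/3)·(191/6), so (8/9)P_{Go} = 665/18 and P_{Go} = 41.5625.
Then P_{Hop} = 191/6 + (1/3)·41.5625 = 45.6875.

41.5625, 45.6875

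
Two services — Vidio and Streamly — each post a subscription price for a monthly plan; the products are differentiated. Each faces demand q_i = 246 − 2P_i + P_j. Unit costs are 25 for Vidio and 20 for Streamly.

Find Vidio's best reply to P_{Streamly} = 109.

101.25

Vidio's profit: π = (P_{Vidio} − 25)(246 − 2P_{Vidio} + P_{Streamly}).
∂π/∂P_{Vidio} = 296 − 4P_{Vidio} + P_{Streamly} = 0 ⇒ P_{Vidio} = 74 + 0.25P_{Streamly}.
At P_{Streamly} = 109: P_{Vidio} = 74 + 0.25·109 = 101.25.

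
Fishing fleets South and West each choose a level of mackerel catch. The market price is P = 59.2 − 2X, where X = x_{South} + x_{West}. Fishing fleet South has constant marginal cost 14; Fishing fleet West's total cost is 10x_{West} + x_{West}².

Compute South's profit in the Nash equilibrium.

149.2992

Fishing fleet South's profit: π = x_{South}(59.2 − 2(x_{South} + x_{West})) − 14x_{South}.
∂π/∂x_{South} = 45.2 − 4x_{South} − 2x_{West} = 0, so x_{South} = 11.3 − 0.5x_{West}.
For West: ∂π/∂x_{West} = 49.2 − 6x_{West} − 2x_{South} = 0 ⇒ x_{West} = 8.2 − (1/3)x_{South}.
Solving the two reaction functions simultaneously: (1 − (−0.5)(−1/3))x_{South} = 11.3 − 0.5·8.2, so (5/6)x_{South} = 7.2 and x_{South} = 8.64.
Then x_{West} = 8.2 − (1/3)·8.64 = 5.32.
Price P = 59.2 − 2·13.96 = 31.28.
South's profit: (31.28 − 14)·8.64 = 149.2992.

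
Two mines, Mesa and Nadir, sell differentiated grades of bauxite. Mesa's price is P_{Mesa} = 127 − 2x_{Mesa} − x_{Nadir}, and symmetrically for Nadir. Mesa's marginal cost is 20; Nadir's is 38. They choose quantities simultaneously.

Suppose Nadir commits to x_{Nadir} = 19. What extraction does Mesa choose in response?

22

Mine Mesa's profit: π = x_{Mesa}(127 − 2x_{Mesa} − x_{Nadir}) − 20x_{Mesa}.
∂π/∂x_{Mesa} = 107 − 4x_{Mesa} − x_{Nadir} = 0 ⇒ x_{Mesa} = 26.75 − 0.25x_{Nadir}.
At x_{Nadir} = 19: x_{Mesa} = 26.75 − 0.25·19 = 22.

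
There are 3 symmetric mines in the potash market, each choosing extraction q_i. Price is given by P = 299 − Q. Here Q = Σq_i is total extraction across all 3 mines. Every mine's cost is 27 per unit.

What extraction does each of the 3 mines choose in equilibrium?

68

A representative mine's profit is π_i = q_i(299 − Q) − 27q_i, with Q = q_i + Σ_{j≠i} q_j.
First-order condition: 272 − 2q_i − Σ_{j≠i} q_j = 0.
In a symmetric equilibrium every mine chooses the same q, so Σ_{j≠i} q_j = 2q. The condition becomes 272 − 4q = 0, giving q = 272/4 = 68.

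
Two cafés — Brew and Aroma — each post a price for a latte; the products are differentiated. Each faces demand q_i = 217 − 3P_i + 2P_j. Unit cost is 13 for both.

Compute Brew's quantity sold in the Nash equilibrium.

Brew's profit: π = (P_{Brew} − 13)(217 − 3P_{Brew} + 2P_{Aroma}).
∂π/∂P_{Brew} = 256 − 6P_{Brew} + 2P_{Aroma} = 0 ⇒ P_{Brew} = 128/3 + (1/3)P_{Aroma}.
Setting P_{Brew} = P_{Aroma} in the reaction function: P_{Brew} = 128/3 + (1/3)P_{Brew}, so P_{Brew} = (128/3) / (2/3) = 64.
q_{Brew} = 217 − 3·64 + 2·64 = 153.

153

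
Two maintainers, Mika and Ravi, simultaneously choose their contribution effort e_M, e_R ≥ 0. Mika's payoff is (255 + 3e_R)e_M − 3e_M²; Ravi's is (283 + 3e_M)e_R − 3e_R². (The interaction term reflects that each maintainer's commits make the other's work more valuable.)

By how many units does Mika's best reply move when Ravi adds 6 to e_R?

3

Expanding Mika's payoff: 255e_M + 3e_Re_M − 3e_M².
∂π/∂e_M = 255 + 3e_R − 6e_M = 0, so e_M = 42.5 + 0.5e_R.
The reaction-function slope is 0.5, so a 6-unit rise in e_R moves e_M by 0.5 × 6 = 3. Mika's best response rises — the actions are strategic complements.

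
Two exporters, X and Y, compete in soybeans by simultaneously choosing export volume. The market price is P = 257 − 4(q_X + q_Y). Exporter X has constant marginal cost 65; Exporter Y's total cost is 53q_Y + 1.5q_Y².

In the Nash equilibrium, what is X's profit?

Exporter X's profit: π = q_X(257 − 4(q_X + q_Y)) − 65q_X.
∂π/∂q_X = 192 − 8q_X − 4q_Y = 0, so q_X = 24 − 0.5q_Y.
For Y: ∂π/∂q_Y = 204 − 11q_Y − 4q_X = 0 ⇒ q_Y = 204/11 − (4/11)q_X.
Substituting the second reaction function into the first: q_X = 24 − 0.5(204/11 − (4/11)q_X), which gives (9/11)q_X = 162/11 ⇒ q_X = 18.
Then q_Y = 204/11 − (4/11)·18 = 12.
Price P = 257 − 4·30 = 137.
X's profit: (137 − 65)·18 = 1296.

1296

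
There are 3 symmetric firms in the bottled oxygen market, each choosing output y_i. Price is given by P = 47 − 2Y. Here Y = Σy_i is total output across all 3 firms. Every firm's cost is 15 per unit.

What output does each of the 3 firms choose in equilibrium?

A representative firm's profit is π_i = y_i(47 − 2Y) − 15y_i, with Y = y_i + Σ_{j≠i} y_j.
First-order condition: 32 − 4y_i − 2Σ_{j≠i} y_j = 0.
In a symmetric equilibrium every firm chooses the same y, so Σ_{j≠i} y_j = 2y. The condition becomes 32 − 8y = 0, giving y = 32/8 = 4.

4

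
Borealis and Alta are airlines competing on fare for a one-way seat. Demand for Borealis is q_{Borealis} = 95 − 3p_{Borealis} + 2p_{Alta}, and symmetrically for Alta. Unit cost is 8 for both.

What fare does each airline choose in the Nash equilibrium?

29.75

Borealis's profit: π = (p_{Borealis} − 8)(95 − 3p_{Borealis} + 2p_{Alta}).
∂π/∂p_{Borealis} = 119 − 6p_{Borealis} + 2p_{Alta} = 0 ⇒ p_{Borealis} = 119/6 + (1/3)p_{Alta}.
Setting p_{Borealis} = p_{Alta} in the reaction function: p_{Borealis} = 119/6 + (1/3)p_{Borealis}, so p_{Borealis} = (119/6) / (2/3) = 29.75.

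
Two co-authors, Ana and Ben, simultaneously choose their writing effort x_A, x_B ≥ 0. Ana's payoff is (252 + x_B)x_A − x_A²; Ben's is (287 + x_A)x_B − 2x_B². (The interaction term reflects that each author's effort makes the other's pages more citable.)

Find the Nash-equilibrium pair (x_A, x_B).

185, 118

Expanding Ana's payoff: 252x_A + x_Bx_A − x_A².
∂π/∂x_A = 252 + x_B − 2x_A = 0, so x_A = 126 + 0.5x_B.
Likewise for Ben: x_B = 71.75 + 0.25x_A.
Solving the two reaction functions simultaneously: (1 − (0.5)(0.25))x_A = 126 + 0.5·71.75, so 0.875x_A = 161.875 and x_A = 185.
Then x_B = 71.75 + 0.25·185 = 118.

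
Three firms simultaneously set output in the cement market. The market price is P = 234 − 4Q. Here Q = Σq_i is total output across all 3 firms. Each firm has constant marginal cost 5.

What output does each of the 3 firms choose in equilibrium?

14.3125

A representative firm's profit is π_i = q_i(234 − 4Q) − 5q_i, with Q = q_i + Σ_{j≠i} q_j.
First-order condition: 229 − 8q_i − 4Σ_{j≠i} q_j = 0.
In a symmetric equilibrium every firm chooses the same q, so Σ_{j≠i} q_j = 2q. The condition becomes 229 − 16q = 0, giving q = 229/16 = 14.3125.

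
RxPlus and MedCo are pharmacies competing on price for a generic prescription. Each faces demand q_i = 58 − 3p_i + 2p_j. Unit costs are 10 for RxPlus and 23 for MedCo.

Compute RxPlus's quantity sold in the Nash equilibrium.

43.3125

RxPlus's profit: π = (p_{RxPlus} − 10)(58 − 3p_{RxPlus} + 2p_{MedCo}).
∂π/∂p_{RxPlus} = 88 − 6p_{RxPlus} + 2p_{MedCo} = 0 ⇒ p_{RxPlus} = 44/3 + (1/3)p_{MedCo}.
Similarly p_{MedCo} = 127/6 + (1/3)p_{RxPlus}.
Substituting the second reaction function into the first: p_{RxPlus} = 44/3 + (1/3)(127/6 + (1/3)p_{RxPlus}), which gives (8/9)p_{RxPlus} = 391/18 ⇒ p_{RxPlus} = 24.4375.
Then p_{MedCo} = 127/6 + (1/3)·24.4375 = 29.3125.
q_{RxPlus} = 58 − 3·24.4375 + 2·29.3125 = 43.3125.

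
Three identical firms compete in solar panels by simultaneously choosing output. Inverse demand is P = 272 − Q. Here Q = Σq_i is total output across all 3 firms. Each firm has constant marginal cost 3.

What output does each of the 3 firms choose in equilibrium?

A representative firm's profit is π_i = q_i(272 − Q) − 3q_i, with Q = q_i + Σ_{j≠i} q_j.
First-order condition: 269 − 2q_i − Σ_{j≠i} q_j = 0.
In a symmetric equilibrium every firm chooses the same q, so Σ_{j≠i} q_j = 2q. The condition becomes 269 − 4q = 0, giving q = 269/4 = 67.25.

67.25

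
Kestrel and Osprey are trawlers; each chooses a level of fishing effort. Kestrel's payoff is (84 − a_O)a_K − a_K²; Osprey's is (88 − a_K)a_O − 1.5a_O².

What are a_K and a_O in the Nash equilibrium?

Expanding Kestrel's payoff: 84a_K − a_Oa_K − a_K².
∂π/∂a_K = 84 − a_O − 2a_K = 0, so a_K = 42 − 0.5a_O.
Likewise for Osprey: a_O = 88/3 − (1/3)a_K.
Plugging a_O into Kestrel's best response: a_K = 42 − 0.5(88/3 − (1/3)a_K) ⇒ (5/6)a_K = 82/3, so a_K = 32.8.
Then a_O = 88/3 − (1/3)·32.8 = 18.4.

32.8, 18.4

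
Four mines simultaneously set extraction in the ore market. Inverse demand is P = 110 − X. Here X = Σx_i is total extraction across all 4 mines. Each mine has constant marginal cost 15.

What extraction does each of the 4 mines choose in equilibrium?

A representative mine's profit is π_i = x_i(110 − X) − 15x_i, with X = x_i + Σ_{j≠i} x_j.
First-order condition: 95 − 2x_i − Σ_{j≠i} x_j = 0.
With identical mines, set every x_j = x: then 95 − 2x − 3x = 0, i.e. x = 95/5 = 19.

19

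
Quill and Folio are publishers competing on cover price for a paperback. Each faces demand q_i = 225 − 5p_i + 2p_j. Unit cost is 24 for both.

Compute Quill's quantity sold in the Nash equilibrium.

Quill's profit: π = (p_{Quill} − 24)(225 − 5p_{Quill} + 2p_{Folio}).
∂π/∂p_{Quill} = 345 − 10p_{Quill} + 2p_{Folio} = 0 ⇒ p_{Quill} = 34.5 + 0.2p_{Folio}.
Setting p_{Quill} = p_{Folio} in the reaction function: p_{Quill} = 34.5 + 0.2p_{Quill}, so p_{Quill} = 34.5 / 0.8 = 43.125.
q_{Quill} = 225 − 5·43.125 + 2·43.125 = 95.625.

95.625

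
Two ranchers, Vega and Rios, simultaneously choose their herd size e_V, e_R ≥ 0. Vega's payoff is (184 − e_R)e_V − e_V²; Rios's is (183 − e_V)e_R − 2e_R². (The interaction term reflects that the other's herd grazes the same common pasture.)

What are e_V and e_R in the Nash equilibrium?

79, 26

Expanding Vega's payoff: 184e_V − e_Re_V − e_V².
∂π/∂e_V = 184 − e_R − 2e_V = 0, so e_V = 92 − 0.5e_R.
Likewise for Rios: e_R = 45.75 − 0.25e_V.
Solving the two reaction functions simultaneously: (1 − (−0.5)(−0.25))e_V = 92 − 0.5·45.75, so 0.875e_V = 69.125 and e_V = 79.
Then e_R = 45.75 − 0.25·79 = 26.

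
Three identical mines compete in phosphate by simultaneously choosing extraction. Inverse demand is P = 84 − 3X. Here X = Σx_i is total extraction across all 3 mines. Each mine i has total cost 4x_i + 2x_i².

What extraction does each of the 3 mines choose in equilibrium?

A representative mine's profit is π_i = x_i(84 − 3X) − 4x_i − 2x_i², with X = x_i + Σ_{j≠i} x_j.
First-order condition: 80 − 10x_i − 3Σ_{j≠i} x_j = 0.
In a symmetric equilibrium every mine chooses the same x, so Σ_{j≠i} x_j = 2x. The condition becomes 80 − 16x = 0, giving x = 80/16 = 5.

5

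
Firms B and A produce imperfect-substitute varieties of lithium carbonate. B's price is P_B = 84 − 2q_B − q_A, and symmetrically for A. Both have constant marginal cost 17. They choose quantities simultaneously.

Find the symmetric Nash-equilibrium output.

Firm B's profit: π = q_B(84 − 2q_B − q_A) − 17q_B.
∂π/∂q_B = 67 − 4q_B − q_A = 0 ⇒ q_B = 16.75 − 0.25q_A.
The game is symmetric, so in equilibrium q_A = q_B: the reaction function gives 1.25q_B = 16.75, hence q_B = 13.4.

13.4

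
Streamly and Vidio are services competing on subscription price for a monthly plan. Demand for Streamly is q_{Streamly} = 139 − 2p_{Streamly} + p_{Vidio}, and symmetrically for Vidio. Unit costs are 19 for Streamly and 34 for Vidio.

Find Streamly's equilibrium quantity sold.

Streamly's profit: π = (p_{Streamly} − 19)(139 − 2p_{Streamly} + p_{Vidio}).
∂π/∂p_{Streamly} = 177 − 4p_{Streamly} + p_{Vidio} = 0 ⇒ p_{Streamly} = 44.25 + 0.25p_{Vidio}.
Similarly p_{Vidio} = 51.75 + 0.25p_{Streamly}.
Solving the two reaction functions simultaneously: (1 − (0.25)(0.25))p_{Streamly} = 44.25 + 0.25·51.75, so 0.9375p_{Streamly} = 57.1875 and p_{Streamly} = 61.
Then p_{Vidio} = 51.75 + 0.25·61 = 67.
q_{Streamly} = 139 − 2·61 + 67 = 84.

84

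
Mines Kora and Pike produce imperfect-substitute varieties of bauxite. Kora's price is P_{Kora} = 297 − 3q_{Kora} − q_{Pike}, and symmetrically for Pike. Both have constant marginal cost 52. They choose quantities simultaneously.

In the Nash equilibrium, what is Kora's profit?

Mine Kora's profit: π = q_{Kora}(297 − 3q_{Kora} − q_{Pike}) − 52q_{Kora}.
∂π/∂q_{Kora} = 245 − 6q_{Kora} − q_{Pike} = 0 ⇒ q_{Kora} = 245/6 − (1/6)q_{Pike}.
By symmetry q_{Pike} = q_{Kora}; substituting into the reaction function, (7/6)q_{Kora} = 245/6 and q_{Kora} = 35.
P_{Kora} = 297 − 3·35 − 35 = 157.
Profit = (157 − 52)·35 = 3675.

3675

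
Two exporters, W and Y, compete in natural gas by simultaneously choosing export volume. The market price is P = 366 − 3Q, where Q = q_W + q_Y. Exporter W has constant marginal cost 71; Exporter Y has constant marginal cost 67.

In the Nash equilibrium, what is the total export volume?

66

Exporter W's profit: π = q_W(366 − 3(q_W + q_Y)) − 71q_W.
∂π/∂q_W = 295 − 6q_W − 3q_Y = 0, so q_W = 295/6 − 0.5q_Y.
By the same steps for Y: q_Y = 299/6 − 0.5q_W.
Plugging q_Y into W's best response: q_W = 295/6 − 0.5(299/6 − 0.5q_W) ⇒ 0.75q_W = 24.25, so q_W = 97/3.
Then q_Y = 299/6 − 0.5·(97/3) = 101/3.
Total export volume: 97/3 + 101/3 = 66.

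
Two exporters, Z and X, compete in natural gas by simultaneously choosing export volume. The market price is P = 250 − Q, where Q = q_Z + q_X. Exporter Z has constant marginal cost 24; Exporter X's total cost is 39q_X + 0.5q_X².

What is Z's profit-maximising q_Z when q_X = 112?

Exporter Z's profit: π = q_Z(250 − (q_Z + q_X)) − 24q_Z.
∂π/∂q_Z = 226 − 2q_Z − q_X = 0, so q_Z = 113 − 0.5q_X.
At q_X = 112: q_Z = 113 − 0.5·112 = 57.

57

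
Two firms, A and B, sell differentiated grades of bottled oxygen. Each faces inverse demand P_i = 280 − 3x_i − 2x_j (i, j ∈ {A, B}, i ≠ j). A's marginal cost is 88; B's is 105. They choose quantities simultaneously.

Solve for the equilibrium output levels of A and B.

Firm A's profit: π = x_A(280 − 3x_A − 2x_B) − 88x_A.
∂π/∂x_A = 192 − 6x_A − 2x_B = 0 ⇒ x_A = 32 − (1/3)x_B.
Similarly x_B = 175/6 − (1/3)x_A.
Substituting the second reaction function into the first: x_A = 32 − (1/3)(175/6 − (1/3)x_A), which gives (8/9)x_A = 401/18 ⇒ x_A = 25.0625.
Then x_B = 175/6 − (1/3)·25.0625 = 20.8125.

25.0625, 20.8125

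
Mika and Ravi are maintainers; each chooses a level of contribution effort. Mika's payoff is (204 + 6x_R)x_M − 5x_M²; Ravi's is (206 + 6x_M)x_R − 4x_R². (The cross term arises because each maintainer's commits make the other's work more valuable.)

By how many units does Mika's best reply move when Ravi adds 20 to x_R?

12

Expanding Mika's payoff: 204x_M + 6x_Rx_M − 5x_M².
∂π/∂x_M = 204 + 6x_R − 10x_M = 0, so x_M = 20.4 + 0.6x_R.
The reaction-function slope is 0.6, so a 20-unit rise in x_R moves x_M by 0.6 × 20 = 12. Mika's best response rises — the actions are strategic complements.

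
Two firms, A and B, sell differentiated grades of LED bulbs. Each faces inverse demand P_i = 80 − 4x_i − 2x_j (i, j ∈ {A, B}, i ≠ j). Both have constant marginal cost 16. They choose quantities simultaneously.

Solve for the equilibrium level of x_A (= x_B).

Firm A's profit: π = x_A(80 − 4x_A − 2x_B) − 16x_A.
∂π/∂x_A = 64 − 8x_A − 2x_B = 0 ⇒ x_A = 8 − 0.25x_B.
By symmetry x_B = x_A; substituting into the reaction function, 1.25x_A = 8 and x_A = 6.4.

6.4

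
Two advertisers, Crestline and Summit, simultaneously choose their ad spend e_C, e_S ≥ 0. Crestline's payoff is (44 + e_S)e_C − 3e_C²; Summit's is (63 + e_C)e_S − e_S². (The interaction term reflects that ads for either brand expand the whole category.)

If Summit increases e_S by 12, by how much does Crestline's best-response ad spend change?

Expanding Crestline's payoff: 44e_C + e_Se_C − 3e_C².
∂π/∂e_C = 44 + e_S − 6e_C = 0, so e_C = 22/3 + (1/6)e_S.
The reaction-function slope is 1/6, so a 12-unit rise in e_S moves e_C by 1/6 × 12 = 2. Crestline's best response rises — the actions are strategic complements.

2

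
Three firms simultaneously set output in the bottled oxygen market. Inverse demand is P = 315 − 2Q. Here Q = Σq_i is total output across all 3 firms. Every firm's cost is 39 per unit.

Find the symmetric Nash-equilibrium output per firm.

34.5

A representative firm's profit is π_i = q_i(315 − 2Q) − 39q_i, with Q = q_i + Σ_{j≠i} q_j.
First-order condition: 276 − 4q_i − 2Σ_{j≠i} q_j = 0.
With identical firms, set every q_j = q: then 276 − 4q − 4q = 0, i.e. q = 276/8 = 34.5.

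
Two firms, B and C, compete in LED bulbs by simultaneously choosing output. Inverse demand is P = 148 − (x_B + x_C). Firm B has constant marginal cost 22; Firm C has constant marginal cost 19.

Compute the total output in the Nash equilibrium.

Firm B's profit: π = x_B(148 − (x_B + x_C)) − 22x_B.
∂π/∂x_B = 126 − 2x_B − x_C = 0, so x_B = 63 − 0.5x_C.
By the same steps for C: x_C = 64.5 − 0.5x_B.
Substituting the second reaction function into the first: x_B = 63 − 0.5(64.5 − 0.5x_B), which gives 0.75x_B = 30.75 ⇒ x_B = 41.
Then x_C = 64.5 − 0.5·41 = 44.
Total output: 41 + 44 = 85.

85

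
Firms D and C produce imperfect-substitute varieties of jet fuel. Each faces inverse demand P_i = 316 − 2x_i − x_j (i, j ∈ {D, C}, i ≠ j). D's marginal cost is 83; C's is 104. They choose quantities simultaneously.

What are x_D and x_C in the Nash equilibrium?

Firm D's profit: π = x_D(316 − 2x_D − x_C) − 83x_D.
∂π/∂x_D = 233 − 4x_D − x_C = 0 ⇒ x_D = 58.25 − 0.25x_C.
Similarly x_C = 53 − 0.25x_D.
Solving the two reaction functions simultaneously: (1 − (−0.25)(−0.25))x_D = 58.25 − 0.25·53, so 0.9375x_D = 45 and x_D = 48.
Then x_C = 53 − 0.25·48 = 41.

48, 41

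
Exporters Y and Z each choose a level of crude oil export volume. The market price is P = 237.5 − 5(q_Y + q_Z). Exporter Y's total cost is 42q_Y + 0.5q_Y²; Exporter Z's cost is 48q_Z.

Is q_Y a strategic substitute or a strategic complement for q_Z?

Exporter Y's profit: π = q_Y(237.5 − 5(q_Y + q_Z)) − 42q_Y − 0.5q_Y².
∂π/∂q_Y = 195.5 − 11q_Y − 5q_Z = 0, so q_Y = 391/22 − (5/11)q_Z.
The best-response slope dq_Y/dq_Z = −5/11 < 0: the reaction function is downward-sloping, so the choices are strategic substitutes.

strategic substitutes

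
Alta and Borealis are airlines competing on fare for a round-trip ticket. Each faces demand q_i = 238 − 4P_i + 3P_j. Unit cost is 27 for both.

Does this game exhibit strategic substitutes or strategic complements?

Alta's profit: π = (P_{Alta} − 27)(238 − 4P_{Alta} + 3P_{Borealis}).
∂π/∂P_{Alta} = 346 − 8P_{Alta} + 3P_{Borealis} = 0 ⇒ P_{Alta} = 43.25 + 0.375P_{Borealis}.
The best-response slope dP_{Alta}/dP_{Borealis} = 0.375 > 0: the reaction function is upward-sloping, so the choices are strategic complements.

strategic complements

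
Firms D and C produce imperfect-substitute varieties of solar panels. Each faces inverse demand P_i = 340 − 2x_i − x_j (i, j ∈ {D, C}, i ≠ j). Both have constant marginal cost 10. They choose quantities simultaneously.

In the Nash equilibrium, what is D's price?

142

Firm D's profit: π = x_D(340 − 2x_D − x_C) − 10x_D.
∂π/∂x_D = 330 − 4x_D − x_C = 0 ⇒ x_D = 82.5 − 0.25x_C.
The game is symmetric, so in equilibrium x_C = x_D: the reaction function gives 1.25x_D = 82.5, hence x_D = 66.
P_D = 340 − 2·66 − 66 = 142.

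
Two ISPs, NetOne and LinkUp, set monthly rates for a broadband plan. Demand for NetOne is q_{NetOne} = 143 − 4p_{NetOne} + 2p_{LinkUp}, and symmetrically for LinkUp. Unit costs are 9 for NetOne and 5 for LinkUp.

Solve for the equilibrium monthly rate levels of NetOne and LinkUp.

NetOne's profit: π = (p_{NetOne} − 9)(143 − 4p_{NetOne} + 2p_{LinkUp}).
∂π/∂p_{NetOne} = 179 − 8p_{NetOne} + 2p_{LinkUp} = 0 ⇒ p_{NetOne} = 22.375 + 0.25p_{LinkUp}.
Similarly p_{LinkUp} = 20.375 + 0.25p_{NetOne}.
Plugging p_{LinkUp} into NetOne's best response: p_{NetOne} = 22.375 + 0.25(20.375 + 0.25p_{NetOne}) ⇒ 0.9375p_{NetOne} = 879/32, so p_{NetOne} = 29.3.
Then p_{LinkUp} = 20.375 + 0.25·29.3 = 27.7.

29.3, 27.7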